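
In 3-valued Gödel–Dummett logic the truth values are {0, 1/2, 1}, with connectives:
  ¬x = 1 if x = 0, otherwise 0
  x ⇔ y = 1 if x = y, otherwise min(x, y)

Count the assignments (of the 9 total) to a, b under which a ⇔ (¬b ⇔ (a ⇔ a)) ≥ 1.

a = 0, b = 0 ↦ 0  <
a = 0, b = 1/2 ↦ 1  ≥
a = 0, b = 1 ↦ 1  ≥
a = 1/2, b = 0 ↦ 1/2  <
a = 1/2, b = 1/2 ↦ 0  <
a = 1/2, b = 1 ↦ 0  <
a = 1, b = 0 ↦ 1  ≥
a = 1, b = 1/2 ↦ 0  <
a = 1, b = 1 ↦ 0  <
So 3 of the 9 assignments meet the threshold.

3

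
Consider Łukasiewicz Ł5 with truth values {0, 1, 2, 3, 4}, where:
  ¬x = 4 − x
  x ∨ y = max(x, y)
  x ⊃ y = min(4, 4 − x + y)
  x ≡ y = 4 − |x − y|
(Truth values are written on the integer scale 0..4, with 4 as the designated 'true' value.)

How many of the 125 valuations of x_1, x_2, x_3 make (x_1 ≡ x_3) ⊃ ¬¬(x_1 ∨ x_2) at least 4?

value 4: 89 assignments (counts)
value 3: 20 assignments
value 2: 11 assignments
value 1: 4 assignments
value 0: 1 assignment
So 89 of the 125 assignments meet the threshold.

89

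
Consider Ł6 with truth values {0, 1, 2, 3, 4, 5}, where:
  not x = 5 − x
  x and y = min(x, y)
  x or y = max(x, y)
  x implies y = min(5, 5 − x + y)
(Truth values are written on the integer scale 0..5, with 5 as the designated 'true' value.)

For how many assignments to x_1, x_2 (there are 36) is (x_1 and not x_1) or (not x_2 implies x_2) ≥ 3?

24

value 5: 18 assignments (counts)
value 4: 6 assignments (counts)
value 2: 8 assignments
value 1: 2 assignments
value 0: 2 assignments
So 24 of the 36 assignments meet the threshold.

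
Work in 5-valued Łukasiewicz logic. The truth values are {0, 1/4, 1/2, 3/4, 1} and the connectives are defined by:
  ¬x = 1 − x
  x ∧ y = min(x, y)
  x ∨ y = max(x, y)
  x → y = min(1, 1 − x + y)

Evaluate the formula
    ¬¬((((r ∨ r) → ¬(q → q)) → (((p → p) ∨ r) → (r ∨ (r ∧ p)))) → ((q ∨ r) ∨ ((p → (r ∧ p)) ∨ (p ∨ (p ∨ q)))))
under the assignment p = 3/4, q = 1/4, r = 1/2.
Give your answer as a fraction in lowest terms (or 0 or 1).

3/4

r ∨ r = 1/2 ∨ 1/2 = 1/2
q → q = 1/4 → 1/4 = 1
¬(q → q) = ¬1 = 0
(r ∨ r) → ¬(q → q) = 1/2 → 0 = 1/2
p → p = 3/4 → 3/4 = 1
(p → p) ∨ r = 1 ∨ 1/2 = 1
r ∧ p = 1/2 ∧ 3/4 = 1/2
r ∨ (r ∧ p) = 1/2 ∨ 1/2 = 1/2
((p → p) ∨ r) → (r ∨ (r ∧ p)) = 1 → 1/2 = 1/2
((r ∨ r) → ¬(q → q)) → (((p → p) ∨ r) → (r ∨ (r ∧ p))) = 1/2 → 1/2 = 1
q ∨ r = 1/4 ∨ 1/2 = 1/2
r ∧ p = 1/2 ∧ 3/4 = 1/2
p → (r ∧ p) = 3/4 → 1/2 = 3/4
p ∨ q = 3/4 ∨ 1/4 = 3/4
p ∨ (p ∨ q) = 3/4 ∨ 3/4 = 3/4
(p → (r ∧ p)) ∨ (p ∨ (p ∨ q)) = 3/4 ∨ 3/4 = 3/4
(q ∨ r) ∨ ((p → (r ∧ p)) ∨ (p ∨ (p ∨ q))) = 1/2 ∨ 3/4 = 3/4
(((r ∨ r) → ¬(q → q)) → (((p → p) ∨ r) → (r ∨ (r ∧ p)))) → ((q ∨ r) ∨ ((p → (r ∧ p)) ∨ (p ∨ (p ∨ q)))) = 1 → 3/4 = 3/4
¬((((r ∨ r) → ¬(q → q)) → (((p → p) ∨ r) → (r ∨ (r ∧ p)))) → ((q ∨ r) ∨ ((p → (r ∧ p)) ∨ (p ∨ (p ∨ q))))) = ¬3/4 = 1/4
¬¬((((r ∨ r) → ¬(q → q)) → (((p → p) ∨ r) → (r ∨ (r ∧ p)))) → ((q ∨ r) ∨ ((p → (r ∧ p)) ∨ (p ∨ (p ∨ q))))) = ¬1/4 = 3/4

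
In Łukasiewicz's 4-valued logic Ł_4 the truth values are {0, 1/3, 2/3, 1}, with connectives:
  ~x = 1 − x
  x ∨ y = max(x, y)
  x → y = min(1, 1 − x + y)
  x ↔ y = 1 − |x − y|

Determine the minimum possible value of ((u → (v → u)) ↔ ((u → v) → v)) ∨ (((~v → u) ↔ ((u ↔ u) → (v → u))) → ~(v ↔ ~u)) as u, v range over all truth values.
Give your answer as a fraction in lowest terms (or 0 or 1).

Take u = 0, v = 2/3:
v → u = 2/3 → 0 = 1/3
u → (v → u) = 0 → 1/3 = 1
u → v = 0 → 2/3 = 1
(u → v) → v = 1 → 2/3 = 2/3
(u → (v → u)) ↔ ((u → v) → v) = 1 ↔ 2/3 = 2/3
~v = ~2/3 = 1/3
~v → u = 1/3 → 0 = 2/3
u ↔ u = 0 ↔ 0 = 1
v → u = 2/3 → 0 = 1/3
(u ↔ u) → (v → u) = 1 → 1/3 = 1/3
(~v → u) ↔ ((u ↔ u) → (v → u)) = 2/3 ↔ 1/3 = 2/3
~u = ~0 = 1
v ↔ ~u = 2/3 ↔ 1 = 2/3
~(v ↔ ~u) = ~2/3 = 1/3
((~v → u) ↔ ((u ↔ u) → (v → u))) → ~(v ↔ ~u) = 2/3 → 1/3 = 2/3
((u → (v → u)) ↔ ((u → v) → v)) ∨ (((~v → u) ↔ ((u ↔ u) → (v → u))) → ~(v ↔ ~u)) = 2/3 ∨ 2/3 = 2/3
No assignment yields a value below 2/3, so this is the minimum.

2/3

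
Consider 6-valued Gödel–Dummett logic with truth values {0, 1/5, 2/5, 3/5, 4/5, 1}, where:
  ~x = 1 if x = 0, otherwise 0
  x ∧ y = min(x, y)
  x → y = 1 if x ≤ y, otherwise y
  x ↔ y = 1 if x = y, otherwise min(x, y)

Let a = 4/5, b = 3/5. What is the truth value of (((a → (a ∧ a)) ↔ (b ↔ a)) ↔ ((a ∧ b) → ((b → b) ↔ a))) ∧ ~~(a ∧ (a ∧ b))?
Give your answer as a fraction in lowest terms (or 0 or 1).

3/5

a ∧ a = 4/5 ∧ 4/5 = 4/5
a → (a ∧ a) = 4/5 → 4/5 = 1
b ↔ a = 3/5 ↔ 4/5 = 3/5
(a → (a ∧ a)) ↔ (b ↔ a) = 1 ↔ 3/5 = 3/5
a ∧ b = 4/5 ∧ 3/5 = 3/5
b → b = 3/5 → 3/5 = 1
(b → b) ↔ a = 1 ↔ 4/5 = 4/5
(a ∧ b) → ((b → b) ↔ a) = 3/5 → 4/5 = 1
((a → (a ∧ a)) ↔ (b ↔ a)) ↔ ((a ∧ b) → ((b → b) ↔ a)) = 3/5 ↔ 1 = 3/5
a ∧ b = 4/5 ∧ 3/5 = 3/5
a ∧ (a ∧ b) = 4/5 ∧ 3/5 = 3/5
~(a ∧ (a ∧ b)) = ~3/5 = 0
~~(a ∧ (a ∧ b)) = ~0 = 1
(((a → (a ∧ a)) ↔ (b ↔ a)) ↔ ((a ∧ b) → ((b → b) ↔ a))) ∧ ~~(a ∧ (a ∧ b)) = 3/5 ∧ 1 = 3/5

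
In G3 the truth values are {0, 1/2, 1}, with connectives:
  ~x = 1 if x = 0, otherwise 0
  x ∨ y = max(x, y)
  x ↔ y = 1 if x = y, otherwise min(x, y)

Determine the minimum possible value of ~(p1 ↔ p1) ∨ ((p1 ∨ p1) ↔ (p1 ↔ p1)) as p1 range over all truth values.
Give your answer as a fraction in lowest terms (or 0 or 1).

Take p1 = 0:
p1 ↔ p1 = 0 ↔ 0 = 1
~(p1 ↔ p1) = ~1 = 0
p1 ∨ p1 = 0 ∨ 0 = 0
p1 ↔ p1 = 0 ↔ 0 = 1
(p1 ∨ p1) ↔ (p1 ↔ p1) = 0 ↔ 1 = 0
~(p1 ↔ p1) ∨ ((p1 ∨ p1) ↔ (p1 ↔ p1)) = 0 ∨ 0 = 0
No assignment yields a value below 0, so this is the minimum.

0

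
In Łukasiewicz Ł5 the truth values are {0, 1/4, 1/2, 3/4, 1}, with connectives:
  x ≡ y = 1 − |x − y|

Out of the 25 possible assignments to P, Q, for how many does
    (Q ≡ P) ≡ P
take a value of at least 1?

value 1: 7 assignments (counts)
value 3/4: 7 assignments
value 1/2: 6 assignments
value 1/4: 3 assignments
value 0: 2 assignments
So 7 of the 25 assignments meet the threshold.

7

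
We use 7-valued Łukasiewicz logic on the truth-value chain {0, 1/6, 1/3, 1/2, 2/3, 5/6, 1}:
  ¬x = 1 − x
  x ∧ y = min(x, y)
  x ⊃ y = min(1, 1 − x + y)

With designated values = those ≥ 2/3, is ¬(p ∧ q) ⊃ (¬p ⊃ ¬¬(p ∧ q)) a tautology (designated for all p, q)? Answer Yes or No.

Counterexample: take p = 0, q = 0.
p ∧ q = 0 ∧ 0 = 0
¬(p ∧ q) = ¬0 = 1
¬p = ¬0 = 1
p ∧ q = 0 ∧ 0 = 0
¬(p ∧ q) = ¬0 = 1
¬¬(p ∧ q) = ¬1 = 0
¬p ⊃ ¬¬(p ∧ q) = 1 ⊃ 0 = 0
¬(p ∧ q) ⊃ (¬p ⊃ ¬¬(p ∧ q)) = 1 ⊃ 0 = 0
This gives 0, which is below 2/3.

No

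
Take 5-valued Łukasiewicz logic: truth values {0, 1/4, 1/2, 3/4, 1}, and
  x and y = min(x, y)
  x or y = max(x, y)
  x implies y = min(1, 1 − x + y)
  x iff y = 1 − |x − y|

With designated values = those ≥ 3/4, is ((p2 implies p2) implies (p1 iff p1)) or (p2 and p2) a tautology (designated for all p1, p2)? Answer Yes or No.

Yes

At p1 = 1, p2 = 1/2, for instance:
p2 implies p2 = 1/2 implies 1/2 = 1
p1 iff p1 = 1 iff 1 = 1
(p2 implies p2) implies (p1 iff p1) = 1 implies 1 = 1
p2 and p2 = 1/2 and 1/2 = 1/2
((p2 implies p2) implies (p1 iff p1)) or (p2 and p2) = 1 or 1/2 = 1
and checking the remaining 24 assignments likewise gives ≥ 3/4 in every case.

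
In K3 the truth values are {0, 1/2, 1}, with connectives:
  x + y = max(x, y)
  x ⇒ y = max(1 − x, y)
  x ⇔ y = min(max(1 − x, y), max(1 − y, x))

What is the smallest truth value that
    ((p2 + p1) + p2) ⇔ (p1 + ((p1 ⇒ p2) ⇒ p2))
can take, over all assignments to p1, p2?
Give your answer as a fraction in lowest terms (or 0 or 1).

Take p1 = 0, p2 = 1/2:
p2 + p1 = 1/2 + 0 = 1/2
(p2 + p1) + p2 = 1/2 + 1/2 = 1/2
p1 ⇒ p2 = 0 ⇒ 1/2 = 1
(p1 ⇒ p2) ⇒ p2 = 1 ⇒ 1/2 = 1/2
p1 + ((p1 ⇒ p2) ⇒ p2) = 0 + 1/2 = 1/2
((p2 + p1) + p2) ⇔ (p1 + ((p1 ⇒ p2) ⇒ p2)) = 1/2 ⇔ 1/2 = 1/2
No assignment yields a value below 1/2, so this is the minimum.

1/2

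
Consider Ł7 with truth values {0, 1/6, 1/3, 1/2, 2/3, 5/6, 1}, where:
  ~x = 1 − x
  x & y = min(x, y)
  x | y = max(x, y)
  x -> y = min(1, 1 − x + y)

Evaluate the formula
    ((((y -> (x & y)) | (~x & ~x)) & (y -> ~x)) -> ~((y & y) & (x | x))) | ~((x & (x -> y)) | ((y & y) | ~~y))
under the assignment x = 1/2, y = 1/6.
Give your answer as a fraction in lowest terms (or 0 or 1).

5/6

x & y = 1/2 & 1/6 = 1/6
y -> (x & y) = 1/6 -> 1/6 = 1
~x = ~1/2 = 1/2
~x = ~1/2 = 1/2
~x & ~x = 1/2 & 1/2 = 1/2
(y -> (x & y)) | (~x & ~x) = 1 | 1/2 = 1
~x = ~1/2 = 1/2
y -> ~x = 1/6 -> 1/2 = 1
((y -> (x & y)) | (~x & ~x)) & (y -> ~x) = 1 & 1 = 1
y & y = 1/6 & 1/6 = 1/6
x | x = 1/2 | 1/2 = 1/2
(y & y) & (x | x) = 1/6 & 1/2 = 1/6
~((y & y) & (x | x)) = ~1/6 = 5/6
(((y -> (x & y)) | (~x & ~x)) & (y -> ~x)) -> ~((y & y) & (x | x)) = 1 -> 5/6 = 5/6
x -> y = 1/2 -> 1/6 = 2/3
x & (x -> y) = 1/2 & 2/3 = 1/2
y & y = 1/6 & 1/6 = 1/6
~y = ~1/6 = 5/6
~~y = ~5/6 = 1/6
(y & y) | ~~y = 1/6 | 1/6 = 1/6
(x & (x -> y)) | ((y & y) | ~~y) = 1/2 | 1/6 = 1/2
~((x & (x -> y)) | ((y & y) | ~~y)) = ~1/2 = 1/2
((((y -> (x & y)) | (~x & ~x)) & (y -> ~x)) -> ~((y & y) & (x | x))) | ~((x & (x -> y)) | ((y & y) | ~~y)) = 5/6 | 1/2 = 5/6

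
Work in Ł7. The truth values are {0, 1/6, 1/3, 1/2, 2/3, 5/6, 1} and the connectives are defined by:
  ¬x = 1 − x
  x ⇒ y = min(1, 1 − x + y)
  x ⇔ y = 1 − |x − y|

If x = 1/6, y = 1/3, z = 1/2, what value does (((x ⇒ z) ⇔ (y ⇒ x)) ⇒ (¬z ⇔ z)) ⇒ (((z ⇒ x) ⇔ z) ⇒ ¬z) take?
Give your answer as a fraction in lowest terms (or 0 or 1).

x ⇒ z = 1/6 ⇒ 1/2 = 1
y ⇒ x = 1/3 ⇒ 1/6 = 5/6
(x ⇒ z) ⇔ (y ⇒ x) = 1 ⇔ 5/6 = 5/6
¬z = ¬1/2 = 1/2
¬z ⇔ z = 1/2 ⇔ 1/2 = 1
((x ⇒ z) ⇔ (y ⇒ x)) ⇒ (¬z ⇔ z) = 5/6 ⇒ 1 = 1
z ⇒ x = 1/2 ⇒ 1/6 = 2/3
(z ⇒ x) ⇔ z = 2/3 ⇔ 1/2 = 5/6
¬z = ¬1/2 = 1/2
((z ⇒ x) ⇔ z) ⇒ ¬z = 5/6 ⇒ 1/2 = 2/3
(((x ⇒ z) ⇔ (y ⇒ x)) ⇒ (¬z ⇔ z)) ⇒ (((z ⇒ x) ⇔ z) ⇒ ¬z) = 1 ⇒ 2/3 = 2/3

2/3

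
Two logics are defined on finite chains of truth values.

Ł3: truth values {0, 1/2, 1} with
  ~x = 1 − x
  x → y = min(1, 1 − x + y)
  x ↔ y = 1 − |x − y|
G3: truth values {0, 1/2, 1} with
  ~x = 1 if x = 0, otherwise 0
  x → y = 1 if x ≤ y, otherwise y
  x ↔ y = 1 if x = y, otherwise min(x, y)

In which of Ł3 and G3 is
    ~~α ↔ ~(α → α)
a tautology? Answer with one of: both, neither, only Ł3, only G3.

neither

In Ł3: at α = 1/2 the value is 1/2 — not a tautology.
In G3: at α = 1/2 the value is 0 — not a tautology.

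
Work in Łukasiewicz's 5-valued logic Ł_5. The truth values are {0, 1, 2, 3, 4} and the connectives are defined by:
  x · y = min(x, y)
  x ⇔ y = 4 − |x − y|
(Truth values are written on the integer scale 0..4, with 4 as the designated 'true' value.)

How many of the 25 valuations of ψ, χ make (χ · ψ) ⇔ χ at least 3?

value 4: 15 assignments (counts)
value 3: 4 assignments (counts)
value 2: 3 assignments
value 1: 2 assignments
value 0: 1 assignment
So 19 of the 25 assignments meet the threshold.

19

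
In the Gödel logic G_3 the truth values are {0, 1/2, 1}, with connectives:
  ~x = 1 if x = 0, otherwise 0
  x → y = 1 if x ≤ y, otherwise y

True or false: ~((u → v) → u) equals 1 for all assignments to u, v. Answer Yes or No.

No

Counterexample: take u = 1/2, v = 0.
u → v = 1/2 → 0 = 0
(u → v) → u = 0 → 1/2 = 1
~((u → v) → u) = ~1 = 0
This gives 0 ≠ 1.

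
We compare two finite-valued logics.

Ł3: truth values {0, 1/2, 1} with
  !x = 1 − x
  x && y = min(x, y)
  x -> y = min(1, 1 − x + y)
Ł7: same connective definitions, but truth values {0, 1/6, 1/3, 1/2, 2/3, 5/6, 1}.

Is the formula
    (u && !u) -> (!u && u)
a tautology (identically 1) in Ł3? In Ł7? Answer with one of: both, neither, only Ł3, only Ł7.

In Ł3: every assignment gives 1 — tautology.
In Ł7: every assignment gives 1 — tautology.

both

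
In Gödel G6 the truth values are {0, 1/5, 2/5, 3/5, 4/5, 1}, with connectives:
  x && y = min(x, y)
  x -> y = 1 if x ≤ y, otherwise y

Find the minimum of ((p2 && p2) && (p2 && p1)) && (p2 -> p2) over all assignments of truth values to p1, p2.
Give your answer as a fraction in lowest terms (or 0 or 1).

0

Take p1 = 0, p2 = 0:
p2 && p2 = 0 && 0 = 0
p2 && p1 = 0 && 0 = 0
(p2 && p2) && (p2 && p1) = 0 && 0 = 0
p2 -> p2 = 0 -> 0 = 1
((p2 && p2) && (p2 && p1)) && (p2 -> p2) = 0 && 1 = 0
No assignment yields a value below 0, so this is the minimum.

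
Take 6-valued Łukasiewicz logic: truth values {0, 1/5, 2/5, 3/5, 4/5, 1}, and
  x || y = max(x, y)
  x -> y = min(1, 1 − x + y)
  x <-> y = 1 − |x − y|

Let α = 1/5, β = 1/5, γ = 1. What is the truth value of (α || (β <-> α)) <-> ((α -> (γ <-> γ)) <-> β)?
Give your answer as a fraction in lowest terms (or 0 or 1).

β <-> α = 1/5 <-> 1/5 = 1
α || (β <-> α) = 1/5 || 1 = 1
γ <-> γ = 1 <-> 1 = 1
α -> (γ <-> γ) = 1/5 -> 1 = 1
(α -> (γ <-> γ)) <-> β = 1 <-> 1/5 = 1/5
(α || (β <-> α)) <-> ((α -> (γ <-> γ)) <-> β) = 1 <-> 1/5 = 1/5

1/5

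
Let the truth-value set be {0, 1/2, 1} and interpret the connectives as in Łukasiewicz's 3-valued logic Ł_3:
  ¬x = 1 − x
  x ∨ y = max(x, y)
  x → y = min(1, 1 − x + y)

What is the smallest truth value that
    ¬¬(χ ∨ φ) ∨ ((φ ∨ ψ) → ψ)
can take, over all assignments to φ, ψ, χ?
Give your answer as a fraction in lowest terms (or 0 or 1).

1/2

Take φ = 1/2, ψ = 0, χ = 0:
χ ∨ φ = 0 ∨ 1/2 = 1/2
¬(χ ∨ φ) = ¬1/2 = 1/2
¬¬(χ ∨ φ) = ¬1/2 = 1/2
φ ∨ ψ = 1/2 ∨ 0 = 1/2
(φ ∨ ψ) → ψ = 1/2 → 0 = 1/2
¬¬(χ ∨ φ) ∨ ((φ ∨ ψ) → ψ) = 1/2 ∨ 1/2 = 1/2
No assignment yields a value below 1/2, so this is the minimum.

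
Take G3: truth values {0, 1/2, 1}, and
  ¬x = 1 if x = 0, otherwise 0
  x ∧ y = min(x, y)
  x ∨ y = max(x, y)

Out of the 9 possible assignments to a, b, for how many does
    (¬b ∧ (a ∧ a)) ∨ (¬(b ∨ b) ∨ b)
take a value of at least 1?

6

a = 0, b = 0 ↦ 1  ≥
a = 0, b = 1/2 ↦ 1/2  <
a = 0, b = 1 ↦ 1  ≥
a = 1/2, b = 0 ↦ 1  ≥
a = 1/2, b = 1/2 ↦ 1/2  <
a = 1/2, b = 1 ↦ 1  ≥
a = 1, b = 0 ↦ 1  ≥
a = 1, b = 1/2 ↦ 1/2  <
a = 1, b = 1 ↦ 1  ≥
So 6 of the 9 assignments meet the threshold.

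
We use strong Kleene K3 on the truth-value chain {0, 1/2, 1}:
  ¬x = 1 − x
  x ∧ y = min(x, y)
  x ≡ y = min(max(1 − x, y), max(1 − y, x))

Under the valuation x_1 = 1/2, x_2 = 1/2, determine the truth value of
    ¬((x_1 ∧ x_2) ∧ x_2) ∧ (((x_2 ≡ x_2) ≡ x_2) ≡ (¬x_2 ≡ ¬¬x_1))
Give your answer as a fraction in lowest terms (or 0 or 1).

x_1 ∧ x_2 = 1/2 ∧ 1/2 = 1/2
(x_1 ∧ x_2) ∧ x_2 = 1/2 ∧ 1/2 = 1/2
¬((x_1 ∧ x_2) ∧ x_2) = ¬1/2 = 1/2
x_2 ≡ x_2 = 1/2 ≡ 1/2 = 1/2
(x_2 ≡ x_2) ≡ x_2 = 1/2 ≡ 1/2 = 1/2
¬x_2 = ¬1/2 = 1/2
¬x_1 = ¬1/2 = 1/2
¬¬x_1 = ¬1/2 = 1/2
¬x_2 ≡ ¬¬x_1 = 1/2 ≡ 1/2 = 1/2
((x_2 ≡ x_2) ≡ x_2) ≡ (¬x_2 ≡ ¬¬x_1) = 1/2 ≡ 1/2 = 1/2
¬((x_1 ∧ x_2) ∧ x_2) ∧ (((x_2 ≡ x_2) ≡ x_2) ≡ (¬x_2 ≡ ¬¬x_1)) = 1/2 ∧ 1/2 = 1/2

1/2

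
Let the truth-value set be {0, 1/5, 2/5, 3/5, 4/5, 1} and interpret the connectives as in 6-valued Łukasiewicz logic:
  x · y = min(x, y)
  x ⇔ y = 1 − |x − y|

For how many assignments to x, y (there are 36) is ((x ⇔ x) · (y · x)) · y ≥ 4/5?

value 1: 1 assignment (counts)
value 4/5: 3 assignments (counts)
value 3/5: 5 assignments
value 2/5: 7 assignments
value 1/5: 9 assignments
value 0: 11 assignments
So 4 of the 36 assignments meet the threshold.

4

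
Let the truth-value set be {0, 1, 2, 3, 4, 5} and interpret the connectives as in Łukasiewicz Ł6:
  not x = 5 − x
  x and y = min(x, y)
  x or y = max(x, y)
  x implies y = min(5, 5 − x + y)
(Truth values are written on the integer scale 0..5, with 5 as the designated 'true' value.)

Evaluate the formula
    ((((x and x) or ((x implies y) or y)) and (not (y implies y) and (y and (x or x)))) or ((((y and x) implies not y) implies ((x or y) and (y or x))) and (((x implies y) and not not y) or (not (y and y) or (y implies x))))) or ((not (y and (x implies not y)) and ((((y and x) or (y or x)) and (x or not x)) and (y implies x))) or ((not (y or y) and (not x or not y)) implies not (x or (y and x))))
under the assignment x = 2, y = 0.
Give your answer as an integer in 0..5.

3

x and x = 2 and 2 = 2
x implies y = 2 implies 0 = 3
(x implies y) or y = 3 or 0 = 3
(x and x) or ((x implies y) or y) = 2 or 3 = 3
y implies y = 0 implies 0 = 5
not (y implies y) = not 5 = 0
x or x = 2 or 2 = 2
y and (x or x) = 0 and 2 = 0
not (y implies y) and (y and (x or x)) = 0 and 0 = 0
((x and x) or ((x implies y) or y)) and (not (y implies y) and (y and (x or x))) = 3 and 0 = 0
y and x = 0 and 2 = 0
not y = not 0 = 5
(y and x) implies not y = 0 implies 5 = 5
x or y = 2 or 0 = 2
y or x = 0 or 2 = 2
(x or y) and (y or x) = 2 and 2 = 2
((y and x) implies not y) implies ((x or y) and (y or x)) = 5 implies 2 = 2
x implies y = 2 implies 0 = 3
not y = not 0 = 5
not not y = not 5 = 0
(x implies y) and not not y = 3 and 0 = 0
y and y = 0 and 0 = 0
not (y and y) = not 0 = 5
y implies x = 0 implies 2 = 5
not (y and y) or (y implies x) = 5 or 5 = 5
((x implies y) and not not y) or (not (y and y) or (y implies x)) = 0 or 5 = 5
(((y and x) implies not y) implies ((x or y) and (y or x))) and (((x implies y) and not not y) or (not (y and y) or (y implies x))) = 2 and 5 = 2
(((x and x) or ((x implies y) or y)) and (not (y implies y) and (y and (x or x)))) or ((((y and x) implies not y) implies ((x or y) and (y or x))) and (((x implies y) and not not y) or (not (y and y) or (y implies x)))) = 0 or 2 = 2
not y = not 0 = 5
x implies not y = 2 implies 5 = 5
y and (x implies not y) = 0 and 5 = 0
not (y and (x implies not y)) = not 0 = 5
y and x = 0 and 2 = 0
y or x = 0 or 2 = 2
(y and x) or (y or x) = 0 or 2 = 2
not x = not 2 = 3
x or not x = 2 or 3 = 3
((y and x) or (y or x)) and (x or not x) = 2 and 3 = 2
y implies x = 0 implies 2 = 5
(((y and x) or (y or x)) and (x or not x)) and (y implies x) = 2 and 5 = 2
not (y and (x implies not y)) and ((((y and x) or (y or x)) and (x or not x)) and (y implies x)) = 5 and 2 = 2
y or y = 0 or 0 = 0
not (y or y) = not 0 = 5
not x = not 2 = 3
not y = not 0 = 5
not x or not y = 3 or 5 = 5
not (y or y) and (not x or not y) = 5 and 5 = 5
y and x = 0 and 2 = 0
x or (y and x) = 2 or 0 = 2
not (x or (y and x)) = not 2 = 3
(not (y or y) and (not x or not y)) implies not (x or (y and x)) = 5 implies 3 = 3
(not (y and (x implies not y)) and ((((y and x) or (y or x)) and (x or not x)) and (y implies x))) or ((not (y or y) and (not x or not y)) implies not (x or (y and x))) = 2 or 3 = 3
((((x and x) or ((x implies y) or y)) and (not (y implies y) and (y and (x or x)))) or ((((y and x) implies not y) implies ((x or y) and (y or x))) and (((x implies y) and not not y) or (not (y and y) or (y implies x))))) or ((not (y and (x implies not y)) and ((((y and x) or (y or x)) and (x or not x)) and (y implies x))) or ((not (y or y) and (not x or not y)) implies not (x or (y and x)))) = 2 or 3 = 3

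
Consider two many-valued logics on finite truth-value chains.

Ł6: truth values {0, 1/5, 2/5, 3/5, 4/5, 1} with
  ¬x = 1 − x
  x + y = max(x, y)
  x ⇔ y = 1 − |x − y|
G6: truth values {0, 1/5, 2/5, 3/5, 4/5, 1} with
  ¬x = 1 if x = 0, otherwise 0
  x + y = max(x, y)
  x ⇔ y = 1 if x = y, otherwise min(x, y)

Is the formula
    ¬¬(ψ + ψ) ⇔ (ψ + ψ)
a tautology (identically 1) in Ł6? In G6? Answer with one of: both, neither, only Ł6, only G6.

only Ł6

In Ł6: every assignment gives 1 — tautology.
In G6: at ψ = 1/5 the value is 1/5 — not a tautology.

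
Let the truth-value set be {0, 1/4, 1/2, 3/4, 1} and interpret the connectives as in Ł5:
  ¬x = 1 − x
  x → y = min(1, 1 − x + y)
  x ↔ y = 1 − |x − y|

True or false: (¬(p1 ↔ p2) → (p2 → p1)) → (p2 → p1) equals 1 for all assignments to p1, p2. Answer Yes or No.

No

Counterexample: take p1 = 0, p2 = 1/4.
p1 ↔ p2 = 0 ↔ 1/4 = 3/4
¬(p1 ↔ p2) = ¬3/4 = 1/4
p2 → p1 = 1/4 → 0 = 3/4
¬(p1 ↔ p2) → (p2 → p1) = 1/4 → 3/4 = 1
p2 → p1 = 1/4 → 0 = 3/4
(¬(p1 ↔ p2) → (p2 → p1)) → (p2 → p1) = 1 → 3/4 = 3/4
This gives 3/4 ≠ 1.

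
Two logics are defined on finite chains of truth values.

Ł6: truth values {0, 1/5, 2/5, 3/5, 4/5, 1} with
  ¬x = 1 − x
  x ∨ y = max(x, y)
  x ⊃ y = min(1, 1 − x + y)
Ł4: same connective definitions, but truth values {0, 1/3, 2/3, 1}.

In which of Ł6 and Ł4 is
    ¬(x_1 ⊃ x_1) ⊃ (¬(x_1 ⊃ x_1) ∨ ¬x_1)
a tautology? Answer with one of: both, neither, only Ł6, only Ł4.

In Ł6: every assignment gives 1 — tautology.
In Ł4: every assignment gives 1 — tautology.

both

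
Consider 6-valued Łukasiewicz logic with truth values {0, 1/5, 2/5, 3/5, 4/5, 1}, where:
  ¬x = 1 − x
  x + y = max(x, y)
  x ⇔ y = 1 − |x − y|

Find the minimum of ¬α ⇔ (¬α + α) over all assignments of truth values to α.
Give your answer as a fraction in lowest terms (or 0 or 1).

0

Take α = 1:
¬α = ¬1 = 0
¬α = ¬1 = 0
¬α + α = 0 + 1 = 1
¬α ⇔ (¬α + α) = 0 ⇔ 1 = 0
No assignment yields a value below 0, so this is the minimum.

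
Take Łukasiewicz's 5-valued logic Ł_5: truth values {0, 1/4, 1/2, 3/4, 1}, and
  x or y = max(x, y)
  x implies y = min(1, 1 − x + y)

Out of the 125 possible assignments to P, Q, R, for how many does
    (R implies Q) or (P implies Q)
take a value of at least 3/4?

value 1: 95 assignments (counts)
value 3/4: 16 assignments (counts)
value 1/2: 9 assignments
value 1/4: 4 assignments
value 0: 1 assignment
So 111 of the 125 assignments meet the threshold.

111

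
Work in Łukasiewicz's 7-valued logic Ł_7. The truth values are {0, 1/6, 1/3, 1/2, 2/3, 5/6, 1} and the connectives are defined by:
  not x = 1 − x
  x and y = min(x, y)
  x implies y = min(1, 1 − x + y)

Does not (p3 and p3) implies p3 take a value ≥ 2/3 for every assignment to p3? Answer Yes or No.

No

Counterexample: take p3 = 0.
p3 and p3 = 0 and 0 = 0
not (p3 and p3) = not 0 = 1
not (p3 and p3) implies p3 = 1 implies 0 = 0
This gives 0, which is below 2/3.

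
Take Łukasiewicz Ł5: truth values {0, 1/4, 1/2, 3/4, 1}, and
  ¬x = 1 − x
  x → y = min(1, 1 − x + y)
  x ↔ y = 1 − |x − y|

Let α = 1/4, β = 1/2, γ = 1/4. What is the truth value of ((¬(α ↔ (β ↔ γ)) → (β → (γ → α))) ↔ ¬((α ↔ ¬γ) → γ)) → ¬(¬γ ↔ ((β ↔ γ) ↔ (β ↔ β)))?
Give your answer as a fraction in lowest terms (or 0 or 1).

3/4

β ↔ γ = 1/2 ↔ 1/4 = 3/4
α ↔ (β ↔ γ) = 1/4 ↔ 3/4 = 1/2
¬(α ↔ (β ↔ γ)) = ¬1/2 = 1/2
γ → α = 1/4 → 1/4 = 1
β → (γ → α) = 1/2 → 1 = 1
¬(α ↔ (β ↔ γ)) → (β → (γ → α)) = 1/2 → 1 = 1
¬γ = ¬1/4 = 3/4
α ↔ ¬γ = 1/4 ↔ 3/4 = 1/2
(α ↔ ¬γ) → γ = 1/2 → 1/4 = 3/4
¬((α ↔ ¬γ) → γ) = ¬3/4 = 1/4
(¬(α ↔ (β ↔ γ)) → (β → (γ → α))) ↔ ¬((α ↔ ¬γ) → γ) = 1 ↔ 1/4 = 1/4
¬γ = ¬1/4 = 3/4
β ↔ γ = 1/2 ↔ 1/4 = 3/4
β ↔ β = 1/2 ↔ 1/2 = 1
(β ↔ γ) ↔ (β ↔ β) = 3/4 ↔ 1 = 3/4
¬γ ↔ ((β ↔ γ) ↔ (β ↔ β)) = 3/4 ↔ 3/4 = 1
¬(¬γ ↔ ((β ↔ γ) ↔ (β ↔ β))) = ¬1 = 0
((¬(α ↔ (β ↔ γ)) → (β → (γ → α))) ↔ ¬((α ↔ ¬γ) → γ)) → ¬(¬γ ↔ ((β ↔ γ) ↔ (β ↔ β))) = 1/4 → 0 = 3/4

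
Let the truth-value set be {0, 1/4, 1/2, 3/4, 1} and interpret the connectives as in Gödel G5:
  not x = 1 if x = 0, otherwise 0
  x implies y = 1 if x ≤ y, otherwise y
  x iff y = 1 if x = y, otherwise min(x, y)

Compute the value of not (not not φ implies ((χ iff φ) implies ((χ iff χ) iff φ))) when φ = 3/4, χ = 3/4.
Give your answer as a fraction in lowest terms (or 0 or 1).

not φ = not 3/4 = 0
not not φ = not 0 = 1
χ iff φ = 3/4 iff 3/4 = 1
χ iff χ = 3/4 iff 3/4 = 1
(χ iff χ) iff φ = 1 iff 3/4 = 3/4
(χ iff φ) implies ((χ iff χ) iff φ) = 1 implies 3/4 = 3/4
not not φ implies ((χ iff φ) implies ((χ iff χ) iff φ)) = 1 implies 3/4 = 3/4
not (not not φ implies ((χ iff φ) implies ((χ iff χ) iff φ))) = not 3/4 = 0

0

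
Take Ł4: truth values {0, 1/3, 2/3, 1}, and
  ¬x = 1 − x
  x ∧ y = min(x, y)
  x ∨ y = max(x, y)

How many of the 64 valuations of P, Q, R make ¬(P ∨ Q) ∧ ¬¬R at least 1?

1

value 1: 1 assignment (counts)
value 2/3: 7 assignments
value 1/3: 19 assignments
value 0: 37 assignments
So 1 of the 64 assignments meets the threshold.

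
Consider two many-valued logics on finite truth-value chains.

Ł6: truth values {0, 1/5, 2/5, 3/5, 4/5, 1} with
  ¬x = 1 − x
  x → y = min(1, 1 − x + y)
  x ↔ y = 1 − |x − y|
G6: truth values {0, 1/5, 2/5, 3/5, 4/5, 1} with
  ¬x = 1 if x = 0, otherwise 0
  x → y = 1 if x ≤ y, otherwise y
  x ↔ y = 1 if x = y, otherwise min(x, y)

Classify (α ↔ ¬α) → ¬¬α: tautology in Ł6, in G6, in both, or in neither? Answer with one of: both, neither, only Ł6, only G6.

In Ł6: at α = 1/5 the value is 4/5 — not a tautology.
In G6: every assignment gives 1 — tautology.

only G6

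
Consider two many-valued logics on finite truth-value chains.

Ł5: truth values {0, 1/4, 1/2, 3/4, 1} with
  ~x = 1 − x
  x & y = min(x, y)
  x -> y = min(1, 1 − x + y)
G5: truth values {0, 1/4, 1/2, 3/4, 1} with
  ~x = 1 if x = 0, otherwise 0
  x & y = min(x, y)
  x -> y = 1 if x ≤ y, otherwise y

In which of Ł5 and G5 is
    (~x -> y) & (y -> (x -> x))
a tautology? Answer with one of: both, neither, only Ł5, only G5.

neither

In Ł5: at x = 0, y = 0 the value is 0 — not a tautology.
In G5: at x = 0, y = 0 the value is 0 — not a tautology.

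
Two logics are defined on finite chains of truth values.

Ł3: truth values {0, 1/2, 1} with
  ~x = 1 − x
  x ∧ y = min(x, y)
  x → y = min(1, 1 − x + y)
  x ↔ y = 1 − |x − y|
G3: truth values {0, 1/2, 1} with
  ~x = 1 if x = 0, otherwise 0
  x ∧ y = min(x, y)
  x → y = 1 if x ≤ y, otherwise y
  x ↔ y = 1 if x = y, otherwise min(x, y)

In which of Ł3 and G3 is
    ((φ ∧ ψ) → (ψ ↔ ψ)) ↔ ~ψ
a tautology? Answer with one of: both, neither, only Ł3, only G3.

neither

In Ł3: at φ = 0, ψ = 1/2 the value is 1/2 — not a tautology.
In G3: at φ = 0, ψ = 1/2 the value is 0 — not a tautology.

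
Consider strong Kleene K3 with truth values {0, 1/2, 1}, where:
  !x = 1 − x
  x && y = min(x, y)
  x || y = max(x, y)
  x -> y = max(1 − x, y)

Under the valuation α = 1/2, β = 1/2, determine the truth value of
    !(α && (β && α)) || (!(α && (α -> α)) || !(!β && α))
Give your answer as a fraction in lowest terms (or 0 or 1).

1/2

β && α = 1/2 && 1/2 = 1/2
α && (β && α) = 1/2 && 1/2 = 1/2
!(α && (β && α)) = !1/2 = 1/2
α -> α = 1/2 -> 1/2 = 1/2
α && (α -> α) = 1/2 && 1/2 = 1/2
!(α && (α -> α)) = !1/2 = 1/2
!β = !1/2 = 1/2
!β && α = 1/2 && 1/2 = 1/2
!(!β && α) = !1/2 = 1/2
!(α && (α -> α)) || !(!β && α) = 1/2 || 1/2 = 1/2
!(α && (β && α)) || (!(α && (α -> α)) || !(!β && α)) = 1/2 || 1/2 = 1/2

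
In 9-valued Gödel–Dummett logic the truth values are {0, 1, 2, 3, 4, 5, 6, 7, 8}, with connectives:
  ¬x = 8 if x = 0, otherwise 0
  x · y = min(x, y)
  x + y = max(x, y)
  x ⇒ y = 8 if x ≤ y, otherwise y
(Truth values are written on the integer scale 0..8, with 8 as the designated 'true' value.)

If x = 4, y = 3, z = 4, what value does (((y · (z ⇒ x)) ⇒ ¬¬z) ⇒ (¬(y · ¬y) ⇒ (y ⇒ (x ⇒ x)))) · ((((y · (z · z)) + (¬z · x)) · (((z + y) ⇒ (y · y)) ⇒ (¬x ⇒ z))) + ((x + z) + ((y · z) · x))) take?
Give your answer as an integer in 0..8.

4

z ⇒ x = 4 ⇒ 4 = 8
y · (z ⇒ x) = 3 · 8 = 3
¬z = ¬4 = 0
¬¬z = ¬0 = 8
(y · (z ⇒ x)) ⇒ ¬¬z = 3 ⇒ 8 = 8
¬y = ¬3 = 0
y · ¬y = 3 · 0 = 0
¬(y · ¬y) = ¬0 = 8
x ⇒ x = 4 ⇒ 4 = 8
y ⇒ (x ⇒ x) = 3 ⇒ 8 = 8
¬(y · ¬y) ⇒ (y ⇒ (x ⇒ x)) = 8 ⇒ 8 = 8
((y · (z ⇒ x)) ⇒ ¬¬z) ⇒ (¬(y · ¬y) ⇒ (y ⇒ (x ⇒ x))) = 8 ⇒ 8 = 8
z · z = 4 · 4 = 4
y · (z · z) = 3 · 4 = 3
¬z = ¬4 = 0
¬z · x = 0 · 4 = 0
(y · (z · z)) + (¬z · x) = 3 + 0 = 3
z + y = 4 + 3 = 4
y · y = 3 · 3 = 3
(z + y) ⇒ (y · y) = 4 ⇒ 3 = 3
¬x = ¬4 = 0
¬x ⇒ z = 0 ⇒ 4 = 8
((z + y) ⇒ (y · y)) ⇒ (¬x ⇒ z) = 3 ⇒ 8 = 8
((y · (z · z)) + (¬z · x)) · (((z + y) ⇒ (y · y)) ⇒ (¬x ⇒ z)) = 3 · 8 = 3
x + z = 4 + 4 = 4
y · z = 3 · 4 = 3
(y · z) · x = 3 · 4 = 3
(x + z) + ((y · z) · x) = 4 + 3 = 4
(((y · (z · z)) + (¬z · x)) · (((z + y) ⇒ (y · y)) ⇒ (¬x ⇒ z))) + ((x + z) + ((y · z) · x)) = 3 + 4 = 4
(((y · (z ⇒ x)) ⇒ ¬¬z) ⇒ (¬(y · ¬y) ⇒ (y ⇒ (x ⇒ x)))) · ((((y · (z · z)) + (¬z · x)) · (((z + y) ⇒ (y · y)) ⇒ (¬x ⇒ z))) + ((x + z) + ((y · z) · x))) = 8 · 4 = 4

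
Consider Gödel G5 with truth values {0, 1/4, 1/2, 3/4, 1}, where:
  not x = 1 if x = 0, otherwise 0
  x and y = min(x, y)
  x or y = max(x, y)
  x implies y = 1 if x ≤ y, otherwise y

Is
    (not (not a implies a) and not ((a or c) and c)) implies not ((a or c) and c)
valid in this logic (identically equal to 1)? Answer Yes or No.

Yes

At a = 1, c = 1/2, for instance:
not a = not 1 = 0
not a implies a = 0 implies 1 = 1
not (not a implies a) = not 1 = 0
a or c = 1 or 1/2 = 1
(a or c) and c = 1 and 1/2 = 1/2
not ((a or c) and c) = not 1/2 = 0
not (not a implies a) and not ((a or c) and c) = 0 and 0 = 0
(not (not a implies a) and not ((a or c) and c)) implies not ((a or c) and c) = 0 implies 0 = 1
and checking the remaining 24 assignments likewise gives ≥ 1 in every case.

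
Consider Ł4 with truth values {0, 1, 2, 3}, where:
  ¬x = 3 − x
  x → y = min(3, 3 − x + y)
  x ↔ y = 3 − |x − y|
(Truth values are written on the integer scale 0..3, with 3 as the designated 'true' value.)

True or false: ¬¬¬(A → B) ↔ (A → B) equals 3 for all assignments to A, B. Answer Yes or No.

No

Counterexample: take A = 0, B = 0.
A → B = 0 → 0 = 3
¬(A → B) = ¬3 = 0
¬¬(A → B) = ¬0 = 3
¬¬¬(A → B) = ¬3 = 0
A → B = 0 → 0 = 3
¬¬¬(A → B) ↔ (A → B) = 0 ↔ 3 = 0
This gives 0 ≠ 3.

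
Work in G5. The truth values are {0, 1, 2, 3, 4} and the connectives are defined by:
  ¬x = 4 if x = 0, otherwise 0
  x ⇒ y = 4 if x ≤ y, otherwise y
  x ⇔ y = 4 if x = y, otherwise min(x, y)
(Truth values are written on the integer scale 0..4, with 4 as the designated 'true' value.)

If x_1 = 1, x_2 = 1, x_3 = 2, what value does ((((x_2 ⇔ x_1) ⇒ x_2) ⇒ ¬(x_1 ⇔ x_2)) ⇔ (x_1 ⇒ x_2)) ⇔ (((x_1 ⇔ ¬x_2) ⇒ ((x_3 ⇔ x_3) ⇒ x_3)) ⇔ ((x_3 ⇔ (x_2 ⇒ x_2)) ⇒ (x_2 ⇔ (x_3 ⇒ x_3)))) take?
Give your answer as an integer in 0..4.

x_2 ⇔ x_1 = 1 ⇔ 1 = 4
(x_2 ⇔ x_1) ⇒ x_2 = 4 ⇒ 1 = 1
x_1 ⇔ x_2 = 1 ⇔ 1 = 4
¬(x_1 ⇔ x_2) = ¬4 = 0
((x_2 ⇔ x_1) ⇒ x_2) ⇒ ¬(x_1 ⇔ x_2) = 1 ⇒ 0 = 0
x_1 ⇒ x_2 = 1 ⇒ 1 = 4
(((x_2 ⇔ x_1) ⇒ x_2) ⇒ ¬(x_1 ⇔ x_2)) ⇔ (x_1 ⇒ x_2) = 0 ⇔ 4 = 0
¬x_2 = ¬1 = 0
x_1 ⇔ ¬x_2 = 1 ⇔ 0 = 0
x_3 ⇔ x_3 = 2 ⇔ 2 = 4
(x_3 ⇔ x_3) ⇒ x_3 = 4 ⇒ 2 = 2
(x_1 ⇔ ¬x_2) ⇒ ((x_3 ⇔ x_3) ⇒ x_3) = 0 ⇒ 2 = 4
x_2 ⇒ x_2 = 1 ⇒ 1 = 4
x_3 ⇔ (x_2 ⇒ x_2) = 2 ⇔ 4 = 2
x_3 ⇒ x_3 = 2 ⇒ 2 = 4
x_2 ⇔ (x_3 ⇒ x_3) = 1 ⇔ 4 = 1
(x_3 ⇔ (x_2 ⇒ x_2)) ⇒ (x_2 ⇔ (x_3 ⇒ x_3)) = 2 ⇒ 1 = 1
((x_1 ⇔ ¬x_2) ⇒ ((x_3 ⇔ x_3) ⇒ x_3)) ⇔ ((x_3 ⇔ (x_2 ⇒ x_2)) ⇒ (x_2 ⇔ (x_3 ⇒ x_3))) = 4 ⇔ 1 = 1
((((x_2 ⇔ x_1) ⇒ x_2) ⇒ ¬(x_1 ⇔ x_2)) ⇔ (x_1 ⇒ x_2)) ⇔ (((x_1 ⇔ ¬x_2) ⇒ ((x_3 ⇔ x_3) ⇒ x_3)) ⇔ ((x_3 ⇔ (x_2 ⇒ x_2)) ⇒ (x_2 ⇔ (x_3 ⇒ x_3)))) = 0 ⇔ 1 = 0

0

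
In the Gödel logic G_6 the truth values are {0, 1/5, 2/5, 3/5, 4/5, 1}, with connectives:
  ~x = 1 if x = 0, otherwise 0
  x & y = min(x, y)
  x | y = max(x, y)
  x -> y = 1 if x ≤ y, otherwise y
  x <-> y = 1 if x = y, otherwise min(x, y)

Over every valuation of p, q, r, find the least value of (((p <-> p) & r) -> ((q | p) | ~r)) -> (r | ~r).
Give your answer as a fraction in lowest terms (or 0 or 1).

1/5

Take p = 0, q = 1/5, r = 1/5:
p <-> p = 0 <-> 0 = 1
(p <-> p) & r = 1 & 1/5 = 1/5
q | p = 1/5 | 0 = 1/5
~r = ~1/5 = 0
(q | p) | ~r = 1/5 | 0 = 1/5
((p <-> p) & r) -> ((q | p) | ~r) = 1/5 -> 1/5 = 1
~r = ~1/5 = 0
r | ~r = 1/5 | 0 = 1/5
(((p <-> p) & r) -> ((q | p) | ~r)) -> (r | ~r) = 1 -> 1/5 = 1/5
No assignment yields a value below 1/5, so this is the minimum.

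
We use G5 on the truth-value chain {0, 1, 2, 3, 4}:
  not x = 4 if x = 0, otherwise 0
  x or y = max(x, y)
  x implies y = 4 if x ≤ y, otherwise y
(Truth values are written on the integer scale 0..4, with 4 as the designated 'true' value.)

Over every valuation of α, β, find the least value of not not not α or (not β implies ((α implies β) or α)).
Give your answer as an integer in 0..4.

Take α = 1, β = 0:
not α = not 1 = 0
not not α = not 0 = 4
not not not α = not 4 = 0
not β = not 0 = 4
α implies β = 1 implies 0 = 0
(α implies β) or α = 0 or 1 = 1
not β implies ((α implies β) or α) = 4 implies 1 = 1
not not not α or (not β implies ((α implies β) or α)) = 0 or 1 = 1
No assignment yields a value below 1, so this is the minimum.

1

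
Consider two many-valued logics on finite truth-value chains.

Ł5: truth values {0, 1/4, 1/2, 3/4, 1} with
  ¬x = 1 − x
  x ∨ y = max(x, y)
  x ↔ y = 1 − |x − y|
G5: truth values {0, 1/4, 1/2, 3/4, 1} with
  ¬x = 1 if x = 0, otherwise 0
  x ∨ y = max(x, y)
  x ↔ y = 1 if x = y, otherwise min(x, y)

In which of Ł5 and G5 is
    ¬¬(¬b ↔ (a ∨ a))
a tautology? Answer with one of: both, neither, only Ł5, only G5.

neither

In Ł5: at a = 0, b = 0 the value is 0 — not a tautology.
In G5: at a = 0, b = 0 the value is 0 — not a tautology.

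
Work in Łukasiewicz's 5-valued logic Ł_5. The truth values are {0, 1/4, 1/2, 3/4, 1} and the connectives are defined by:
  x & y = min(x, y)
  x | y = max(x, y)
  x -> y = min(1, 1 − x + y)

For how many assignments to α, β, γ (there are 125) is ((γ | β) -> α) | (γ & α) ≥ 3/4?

79

value 1: 55 assignments (counts)
value 3/4: 24 assignments (counts)
value 1/2: 21 assignments
value 1/4: 16 assignments
value 0: 9 assignments
So 79 of the 125 assignments meet the threshold.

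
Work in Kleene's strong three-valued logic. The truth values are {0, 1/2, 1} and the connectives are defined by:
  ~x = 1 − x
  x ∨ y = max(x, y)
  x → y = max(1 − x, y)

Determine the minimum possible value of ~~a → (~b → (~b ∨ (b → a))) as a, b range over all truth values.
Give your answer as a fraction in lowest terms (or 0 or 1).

1/2

Take a = 1/2, b = 1/2:
~a = ~1/2 = 1/2
~~a = ~1/2 = 1/2
~b = ~1/2 = 1/2
~b = ~1/2 = 1/2
b → a = 1/2 → 1/2 = 1/2
~b ∨ (b → a) = 1/2 ∨ 1/2 = 1/2
~b → (~b ∨ (b → a)) = 1/2 → 1/2 = 1/2
~~a → (~b → (~b ∨ (b → a))) = 1/2 → 1/2 = 1/2
No assignment yields a value below 1/2, so this is the minimum.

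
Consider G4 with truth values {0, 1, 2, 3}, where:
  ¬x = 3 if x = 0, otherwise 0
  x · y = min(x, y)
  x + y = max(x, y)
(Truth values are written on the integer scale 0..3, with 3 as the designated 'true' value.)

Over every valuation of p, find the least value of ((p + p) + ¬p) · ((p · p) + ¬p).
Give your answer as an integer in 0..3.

1

Take p = 1:
p + p = 1 + 1 = 1
¬p = ¬1 = 0
(p + p) + ¬p = 1 + 0 = 1
p · p = 1 · 1 = 1
¬p = ¬1 = 0
(p · p) + ¬p = 1 + 0 = 1
((p + p) + ¬p) · ((p · p) + ¬p) = 1 · 1 = 1
No assignment yields a value below 1, so this is the minimum.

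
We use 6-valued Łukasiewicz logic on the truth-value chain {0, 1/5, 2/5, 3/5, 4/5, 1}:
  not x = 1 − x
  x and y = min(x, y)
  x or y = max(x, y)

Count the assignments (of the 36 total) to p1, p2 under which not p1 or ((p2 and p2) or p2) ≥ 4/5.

value 1: 11 assignments (counts)
value 4/5: 9 assignments (counts)
value 3/5: 7 assignments
value 2/5: 5 assignments
value 1/5: 3 assignments
value 0: 1 assignment
So 20 of the 36 assignments meet the threshold.

20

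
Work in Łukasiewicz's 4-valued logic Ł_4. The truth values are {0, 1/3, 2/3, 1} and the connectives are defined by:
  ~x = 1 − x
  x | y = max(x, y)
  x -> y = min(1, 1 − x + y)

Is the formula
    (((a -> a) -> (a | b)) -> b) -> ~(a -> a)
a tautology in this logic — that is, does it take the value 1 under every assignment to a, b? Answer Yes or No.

Counterexample: take a = 0, b = 0.
a -> a = 0 -> 0 = 1
a | b = 0 | 0 = 0
(a -> a) -> (a | b) = 1 -> 0 = 0
((a -> a) -> (a | b)) -> b = 0 -> 0 = 1
a -> a = 0 -> 0 = 1
~(a -> a) = ~1 = 0
(((a -> a) -> (a | b)) -> b) -> ~(a -> a) = 1 -> 0 = 0
This gives 0 ≠ 1.

No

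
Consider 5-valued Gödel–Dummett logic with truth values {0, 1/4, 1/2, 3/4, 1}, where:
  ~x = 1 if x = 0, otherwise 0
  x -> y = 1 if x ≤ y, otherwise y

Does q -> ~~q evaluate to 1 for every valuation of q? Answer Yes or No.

Yes

q = 0 ↦ 1
q = 1/4 ↦ 1
q = 1/2 ↦ 1
q = 3/4 ↦ 1
q = 1 ↦ 1
Every assignment gives a value ≥ 1.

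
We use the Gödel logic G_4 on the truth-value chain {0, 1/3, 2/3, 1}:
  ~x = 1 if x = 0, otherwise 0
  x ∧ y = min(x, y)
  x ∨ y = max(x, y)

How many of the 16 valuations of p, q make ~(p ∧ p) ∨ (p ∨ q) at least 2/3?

p = 0, q = 0 ↦ 1  ≥
p = 0, q = 1/3 ↦ 1  ≥
p = 0, q = 2/3 ↦ 1  ≥
p = 0, q = 1 ↦ 1  ≥
p = 1/3, q = 0 ↦ 1/3  <
p = 1/3, q = 1/3 ↦ 1/3  <
p = 1/3, q = 2/3 ↦ 2/3  ≥
p = 1/3, q = 1 ↦ 1  ≥
p = 2/3, q = 0 ↦ 2/3  ≥
p = 2/3, q = 1/3 ↦ 2/3  ≥
p = 2/3, q = 2/3 ↦ 2/3  ≥
p = 2/3, q = 1 ↦ 1  ≥
p = 1, q = 0 ↦ 1  ≥
p = 1, q = 1/3 ↦ 1  ≥
p = 1, q = 2/3 ↦ 1  ≥
p = 1, q = 1 ↦ 1  ≥
So 14 of the 16 assignments meet the threshold.

14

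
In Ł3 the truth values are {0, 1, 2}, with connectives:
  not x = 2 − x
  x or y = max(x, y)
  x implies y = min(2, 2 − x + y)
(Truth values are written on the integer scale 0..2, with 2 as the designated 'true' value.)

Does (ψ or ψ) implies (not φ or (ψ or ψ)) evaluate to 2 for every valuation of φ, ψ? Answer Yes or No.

Yes

φ = 0, ψ = 0 ↦ 2
φ = 0, ψ = 1 ↦ 2
φ = 0, ψ = 2 ↦ 2
φ = 1, ψ = 0 ↦ 2
φ = 1, ψ = 1 ↦ 2
φ = 1, ψ = 2 ↦ 2
φ = 2, ψ = 0 ↦ 2
φ = 2, ψ = 1 ↦ 2
φ = 2, ψ = 2 ↦ 2
Every assignment gives a value ≥ 2.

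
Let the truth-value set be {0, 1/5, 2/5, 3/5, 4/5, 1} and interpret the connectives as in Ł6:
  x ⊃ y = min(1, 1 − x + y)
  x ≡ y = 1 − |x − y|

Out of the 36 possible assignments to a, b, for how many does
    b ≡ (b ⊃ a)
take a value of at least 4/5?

10

value 1: 3 assignments (counts)
value 4/5: 7 assignments (counts)
value 3/5: 6 assignments
value 2/5: 7 assignments
value 1/5: 6 assignments
value 0: 7 assignments
So 10 of the 36 assignments meet the threshold.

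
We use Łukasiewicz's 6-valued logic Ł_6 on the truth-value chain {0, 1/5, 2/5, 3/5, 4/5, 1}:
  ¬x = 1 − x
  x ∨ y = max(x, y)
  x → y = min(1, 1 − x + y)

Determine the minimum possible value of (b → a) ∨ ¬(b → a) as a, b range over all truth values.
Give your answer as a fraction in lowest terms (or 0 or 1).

Take a = 0, b = 2/5:
b → a = 2/5 → 0 = 3/5
b → a = 2/5 → 0 = 3/5
¬(b → a) = ¬3/5 = 2/5
(b → a) ∨ ¬(b → a) = 3/5 ∨ 2/5 = 3/5
No assignment yields a value below 3/5, so this is the minimum.

3/5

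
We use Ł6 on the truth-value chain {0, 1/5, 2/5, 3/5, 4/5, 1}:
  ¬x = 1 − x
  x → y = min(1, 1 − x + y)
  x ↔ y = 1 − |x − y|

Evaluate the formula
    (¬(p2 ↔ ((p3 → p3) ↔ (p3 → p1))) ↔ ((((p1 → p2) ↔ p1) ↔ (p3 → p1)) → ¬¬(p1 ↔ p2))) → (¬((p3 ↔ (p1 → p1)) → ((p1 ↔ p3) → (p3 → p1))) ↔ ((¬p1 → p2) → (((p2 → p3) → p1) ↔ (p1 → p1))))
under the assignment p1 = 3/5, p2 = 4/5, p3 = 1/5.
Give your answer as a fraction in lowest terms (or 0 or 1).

p3 → p3 = 1/5 → 1/5 = 1
p3 → p1 = 1/5 → 3/5 = 1
(p3 → p3) ↔ (p3 → p1) = 1 ↔ 1 = 1
p2 ↔ ((p3 → p3) ↔ (p3 → p1)) = 4/5 ↔ 1 = 4/5
¬(p2 ↔ ((p3 → p3) ↔ (p3 → p1))) = ¬4/5 = 1/5
p1 → p2 = 3/5 → 4/5 = 1
(p1 → p2) ↔ p1 = 1 ↔ 3/5 = 3/5
p3 → p1 = 1/5 → 3/5 = 1
((p1 → p2) ↔ p1) ↔ (p3 → p1) = 3/5 ↔ 1 = 3/5
p1 ↔ p2 = 3/5 ↔ 4/5 = 4/5
¬(p1 ↔ p2) = ¬4/5 = 1/5
¬¬(p1 ↔ p2) = ¬1/5 = 4/5
(((p1 → p2) ↔ p1) ↔ (p3 → p1)) → ¬¬(p1 ↔ p2) = 3/5 → 4/5 = 1
¬(p2 ↔ ((p3 → p3) ↔ (p3 → p1))) ↔ ((((p1 → p2) ↔ p1) ↔ (p3 → p1)) → ¬¬(p1 ↔ p2)) = 1/5 ↔ 1 = 1/5
p1 → p1 = 3/5 → 3/5 = 1
p3 ↔ (p1 → p1) = 1/5 ↔ 1 = 1/5
p1 ↔ p3 = 3/5 ↔ 1/5 = 3/5
p3 → p1 = 1/5 → 3/5 = 1
(p1 ↔ p3) → (p3 → p1) = 3/5 → 1 = 1
(p3 ↔ (p1 → p1)) → ((p1 ↔ p3) → (p3 → p1)) = 1/5 → 1 = 1
¬((p3 ↔ (p1 → p1)) → ((p1 ↔ p3) → (p3 → p1))) = ¬1 = 0
¬p1 = ¬3/5 = 2/5
¬p1 → p2 = 2/5 → 4/5 = 1
p2 → p3 = 4/5 → 1/5 = 2/5
(p2 → p3) → p1 = 2/5 → 3/5 = 1
p1 → p1 = 3/5 → 3/5 = 1
((p2 → p3) → p1) ↔ (p1 → p1) = 1 ↔ 1 = 1
(¬p1 → p2) → (((p2 → p3) → p1) ↔ (p1 → p1)) = 1 → 1 = 1
¬((p3 ↔ (p1 → p1)) → ((p1 ↔ p3) → (p3 → p1))) ↔ ((¬p1 → p2) → (((p2 → p3) → p1) ↔ (p1 → p1))) = 0 ↔ 1 = 0
(¬(p2 ↔ ((p3 → p3) ↔ (p3 → p1))) ↔ ((((p1 → p2) ↔ p1) ↔ (p3 → p1)) → ¬¬(p1 ↔ p2))) → (¬((p3 ↔ (p1 → p1)) → ((p1 ↔ p3) → (p3 → p1))) ↔ ((¬p1 → p2) → (((p2 → p3) → p1) ↔ (p1 → p1)))) = 1/5 → 0 = 4/5

4/5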